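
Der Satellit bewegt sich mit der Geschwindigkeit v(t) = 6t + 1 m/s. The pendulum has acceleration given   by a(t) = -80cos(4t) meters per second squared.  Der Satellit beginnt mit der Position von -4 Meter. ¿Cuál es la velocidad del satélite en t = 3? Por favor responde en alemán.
Mit v(t) = 6·t + 1 und Einsetzen von t = 3, finden wir v = 19.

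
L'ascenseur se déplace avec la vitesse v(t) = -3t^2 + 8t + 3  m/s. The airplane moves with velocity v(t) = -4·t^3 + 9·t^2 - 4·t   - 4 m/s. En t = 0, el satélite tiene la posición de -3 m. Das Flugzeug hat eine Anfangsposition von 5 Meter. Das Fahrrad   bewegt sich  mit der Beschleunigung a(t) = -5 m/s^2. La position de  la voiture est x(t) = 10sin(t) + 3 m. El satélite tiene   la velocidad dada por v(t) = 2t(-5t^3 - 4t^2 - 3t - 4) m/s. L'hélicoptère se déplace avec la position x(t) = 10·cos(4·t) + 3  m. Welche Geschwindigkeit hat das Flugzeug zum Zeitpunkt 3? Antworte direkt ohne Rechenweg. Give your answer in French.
À t = 3, v = -43.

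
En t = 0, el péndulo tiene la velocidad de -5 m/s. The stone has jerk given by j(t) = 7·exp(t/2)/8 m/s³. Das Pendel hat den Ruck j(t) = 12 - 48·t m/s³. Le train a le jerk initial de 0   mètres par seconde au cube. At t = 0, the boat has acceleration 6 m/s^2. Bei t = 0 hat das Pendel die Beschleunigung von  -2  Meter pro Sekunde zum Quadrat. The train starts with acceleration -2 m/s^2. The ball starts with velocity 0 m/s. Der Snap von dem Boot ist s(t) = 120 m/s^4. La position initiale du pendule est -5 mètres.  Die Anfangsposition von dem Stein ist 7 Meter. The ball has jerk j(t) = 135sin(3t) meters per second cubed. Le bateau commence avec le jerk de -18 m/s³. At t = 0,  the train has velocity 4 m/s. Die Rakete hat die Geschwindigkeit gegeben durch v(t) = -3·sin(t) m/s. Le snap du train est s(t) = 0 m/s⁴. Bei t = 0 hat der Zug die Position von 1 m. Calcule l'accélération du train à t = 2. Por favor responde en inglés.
We need to integrate our snap equation s(t) = 0 2 times. The antiderivative of snap, with j(0) = 0, gives jerk: j(t) = 0. The antiderivative of jerk, with a(0) = -2, gives acceleration: a(t) = -2. From the given acceleration equation a(t) = -2, we substitute t = 2 to get a = -2.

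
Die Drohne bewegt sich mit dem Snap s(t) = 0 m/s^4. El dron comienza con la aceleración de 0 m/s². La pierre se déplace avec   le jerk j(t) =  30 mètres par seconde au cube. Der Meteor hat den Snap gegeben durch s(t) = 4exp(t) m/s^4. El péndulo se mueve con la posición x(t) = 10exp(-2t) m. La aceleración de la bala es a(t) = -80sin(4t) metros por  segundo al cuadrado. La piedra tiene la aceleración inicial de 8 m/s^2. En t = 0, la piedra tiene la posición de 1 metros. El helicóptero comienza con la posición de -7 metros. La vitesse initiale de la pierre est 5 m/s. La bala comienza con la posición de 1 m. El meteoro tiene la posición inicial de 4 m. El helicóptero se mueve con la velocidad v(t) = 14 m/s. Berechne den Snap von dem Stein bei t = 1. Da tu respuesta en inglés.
To solve this, we need to take 1 derivative of our jerk equation j(t) = 30. Taking d/dt of j(t), we find s(t) = 0. Using s(t) = 0 and substituting t = 1, we find s = 0.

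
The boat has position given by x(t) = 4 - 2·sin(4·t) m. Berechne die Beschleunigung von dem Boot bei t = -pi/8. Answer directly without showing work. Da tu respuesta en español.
La respuesta es -32.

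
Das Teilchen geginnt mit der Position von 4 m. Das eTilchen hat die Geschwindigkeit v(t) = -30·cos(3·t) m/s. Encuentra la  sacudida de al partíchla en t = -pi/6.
Para resolver esto, necesitamos tomar 2 derivadas de nuestra ecuación de la velocidad v(t) = -30·cos(3·t). Derivando la velocidad, obtenemos la aceleración: a(t) = 90·sin(3·t). Tomando d/dt de a(t), encontramos j(t) = 270·cos(3·t). Usando j(t) = 270·cos(3·t) y sustituyendo t = -pi/6, encontramos j = 0.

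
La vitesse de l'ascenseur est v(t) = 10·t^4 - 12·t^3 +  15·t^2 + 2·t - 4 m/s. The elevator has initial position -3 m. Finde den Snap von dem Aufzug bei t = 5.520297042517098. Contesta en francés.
En partant de la vitesse v(t) = 10·t^4 - 12·t^3 + 15·t^2 + 2·t - 4, nous prenons 3 dérivées. En dérivant la vitesse, nous obtenons l'accélération: a(t) = 40·t^3 - 36·t^2 + 30·t + 2. En prenant d/dt de a(t), nous trouvons j(t) = 120·t^2 - 72·t + 30. En dérivant le jerk, nous obtenons le snap: s(t) = 240·t - 72. De l'équation du snap s(t) = 240·t - 72, nous substituons t = 5.520297042517098 pour obtenir s = 1252.87129020410.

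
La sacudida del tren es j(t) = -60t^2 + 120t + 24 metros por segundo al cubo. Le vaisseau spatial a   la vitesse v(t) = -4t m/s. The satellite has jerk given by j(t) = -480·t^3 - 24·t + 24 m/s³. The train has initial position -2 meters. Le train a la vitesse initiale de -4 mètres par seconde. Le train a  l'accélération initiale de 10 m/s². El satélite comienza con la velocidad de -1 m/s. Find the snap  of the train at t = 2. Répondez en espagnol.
Debemos derivar nuestra ecuación de la sacudida j(t) = -60·t^2 + 120·t + 24 1 vez. Derivando la sacudida, obtenemos el snap: s(t) = 120 - 120·t. De la ecuación del snap s(t) = 120 - 120·t, sustituimos t = 2 para obtener s = -120.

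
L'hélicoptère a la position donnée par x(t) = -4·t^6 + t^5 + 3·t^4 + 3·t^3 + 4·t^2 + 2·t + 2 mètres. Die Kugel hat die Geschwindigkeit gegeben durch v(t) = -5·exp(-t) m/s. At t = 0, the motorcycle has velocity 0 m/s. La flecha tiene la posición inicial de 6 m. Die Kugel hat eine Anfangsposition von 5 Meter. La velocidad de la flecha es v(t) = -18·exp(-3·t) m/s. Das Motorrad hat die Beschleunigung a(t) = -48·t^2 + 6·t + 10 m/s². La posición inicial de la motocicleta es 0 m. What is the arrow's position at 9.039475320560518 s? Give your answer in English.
To find the answer, we compute 1 integral of v(t) = -18·exp(-3·t). The antiderivative of velocity, with x(0) = 6, gives position: x(t) = 6·exp(-3·t). Using x(t) = 6·exp(-3·t) and substituting t = 9.039475320560518, we find x = 1.00177109702395E-11.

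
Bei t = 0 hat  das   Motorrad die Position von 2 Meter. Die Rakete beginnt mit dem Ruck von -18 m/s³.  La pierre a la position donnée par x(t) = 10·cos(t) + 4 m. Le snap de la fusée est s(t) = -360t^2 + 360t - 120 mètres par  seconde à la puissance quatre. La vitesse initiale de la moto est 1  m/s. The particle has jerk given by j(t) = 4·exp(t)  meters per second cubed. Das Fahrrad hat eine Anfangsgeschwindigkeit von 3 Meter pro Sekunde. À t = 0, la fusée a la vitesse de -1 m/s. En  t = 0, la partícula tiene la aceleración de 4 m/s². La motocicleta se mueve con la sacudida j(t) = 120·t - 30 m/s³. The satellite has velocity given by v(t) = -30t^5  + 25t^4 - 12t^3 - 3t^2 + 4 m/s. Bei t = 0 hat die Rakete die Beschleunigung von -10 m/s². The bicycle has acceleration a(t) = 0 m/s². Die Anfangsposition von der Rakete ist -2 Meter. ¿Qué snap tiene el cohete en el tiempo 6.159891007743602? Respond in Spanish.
De la ecuación del snap s(t) = -360·t^2 + 360·t - 120, sustituimos t = 6.159891007743602 para obtener s = -11562.3718390333.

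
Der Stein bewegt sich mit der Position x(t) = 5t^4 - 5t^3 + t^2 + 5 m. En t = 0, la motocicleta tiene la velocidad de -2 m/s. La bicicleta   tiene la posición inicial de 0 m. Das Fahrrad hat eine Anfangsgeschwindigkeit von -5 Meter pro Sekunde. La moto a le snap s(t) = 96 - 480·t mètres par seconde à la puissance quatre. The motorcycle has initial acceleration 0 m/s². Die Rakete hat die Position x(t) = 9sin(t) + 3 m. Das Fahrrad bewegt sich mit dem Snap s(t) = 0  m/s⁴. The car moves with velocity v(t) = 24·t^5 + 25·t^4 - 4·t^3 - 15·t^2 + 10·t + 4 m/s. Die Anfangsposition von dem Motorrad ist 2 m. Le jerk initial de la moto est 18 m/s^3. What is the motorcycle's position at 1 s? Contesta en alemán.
Wir müssen die Stammfunktion unserer Gleichung für den Snap s(t) = 96 - 480·t 4-mal finden. Durch Integration von dem Snap und Verwendung der Anfangsbedingung j(0) = 18, erhalten wir j(t) = -240·t^2 + 96·t + 18. Durch Integration von dem Ruck und Verwendung der Anfangsbedingung a(0) = 0, erhalten wir a(t) = 2·t·(-40·t^2 + 24·t + 9). Mit ∫a(t)dt und Anwendung von v(0) = -2, finden wir v(t) = -20·t^4 + 16·t^3 + 9·t^2 - 2. Die Stammfunktion von der Geschwindigkeit, mit x(0) = 2, ergibt die Position: x(t) = -4·t^5 + 4·t^4 + 3·t^3 - 2·t + 2. Wir haben die Position x(t) = -4·t^5 + 4·t^4 + 3·t^3 - 2·t + 2. Durch Einsetzen von t = 1: x(1) = 3.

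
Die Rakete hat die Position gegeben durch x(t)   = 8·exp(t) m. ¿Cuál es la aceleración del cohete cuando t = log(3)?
Debemos derivar nuestra ecuación de la posición x(t) = 8·exp(t) 2 veces. Derivando la posición, obtenemos la velocidad: v(t) = 8·exp(t). La derivada de la velocidad da la aceleración: a(t) = 8·exp(t). Usando a(t) = 8·exp(t) y sustituyendo t = log(3), encontramos a = 24.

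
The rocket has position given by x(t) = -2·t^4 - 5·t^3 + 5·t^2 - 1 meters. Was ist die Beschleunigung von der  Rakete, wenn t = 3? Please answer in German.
Um dies zu lösen, müssen wir 2 Ableitungen unserer Gleichung für die Position x(t) = -2·t^4 - 5·t^3 + 5·t^2 - 1 nehmen. Durch Ableiten von der Position erhalten wir die Geschwindigkeit: v(t) = -8·t^3 - 15·t^2 + 10·t. Die Ableitung von der Geschwindigkeit ergibt die Beschleunigung: a(t) = -24·t^2 - 30·t + 10. Aus der Gleichung für die Beschleunigung a(t) = -24·t^2 - 30·t + 10, setzen wir t = 3 ein und erhalten a = -296.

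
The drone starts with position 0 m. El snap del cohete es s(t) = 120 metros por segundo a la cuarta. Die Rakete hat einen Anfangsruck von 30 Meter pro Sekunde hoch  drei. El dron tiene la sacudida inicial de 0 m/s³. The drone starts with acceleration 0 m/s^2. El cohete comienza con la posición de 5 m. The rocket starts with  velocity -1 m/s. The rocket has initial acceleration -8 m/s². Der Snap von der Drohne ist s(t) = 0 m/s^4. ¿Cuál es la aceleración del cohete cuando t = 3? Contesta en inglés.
We need to integrate our snap equation s(t) = 120 2 times. The antiderivative of snap is jerk. Using j(0) = 30, we get j(t) = 120·t + 30. The antiderivative of jerk is acceleration. Using a(0) = -8, we get a(t) = 60·t^2 + 30·t - 8. Using a(t) = 60·t^2 + 30·t - 8 and substituting t = 3, we find a = 622.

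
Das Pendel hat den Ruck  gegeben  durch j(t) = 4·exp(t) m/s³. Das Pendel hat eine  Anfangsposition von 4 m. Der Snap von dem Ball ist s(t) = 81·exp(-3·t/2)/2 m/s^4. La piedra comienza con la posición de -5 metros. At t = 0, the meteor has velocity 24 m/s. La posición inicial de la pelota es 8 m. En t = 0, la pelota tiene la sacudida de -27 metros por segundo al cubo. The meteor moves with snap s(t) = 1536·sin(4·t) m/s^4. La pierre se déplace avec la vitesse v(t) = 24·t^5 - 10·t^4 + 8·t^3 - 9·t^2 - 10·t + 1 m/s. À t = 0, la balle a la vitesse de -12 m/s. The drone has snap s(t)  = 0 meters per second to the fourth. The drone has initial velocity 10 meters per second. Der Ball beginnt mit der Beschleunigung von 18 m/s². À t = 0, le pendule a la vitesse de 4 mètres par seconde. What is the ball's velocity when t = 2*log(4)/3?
Starting from snap s(t) = 81·exp(-3·t/2)/2, we take 3 integrals. Integrating snap and using the initial condition j(0) = -27, we get j(t) = -27·exp(-3·t/2). The integral of jerk, with a(0) = 18, gives acceleration: a(t) = 18·exp(-3·t/2). The integral of acceleration is velocity. Using v(0) = -12, we get v(t) = -12·exp(-3·t/2). From the given velocity equation v(t) = -12·exp(-3·t/2), we substitute t = 2*log(4)/3 to get v = -3.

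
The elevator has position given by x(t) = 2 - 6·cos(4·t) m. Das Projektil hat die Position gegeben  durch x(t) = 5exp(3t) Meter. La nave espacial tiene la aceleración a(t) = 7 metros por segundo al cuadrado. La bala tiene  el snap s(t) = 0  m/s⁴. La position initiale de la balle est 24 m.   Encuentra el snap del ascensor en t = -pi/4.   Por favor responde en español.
Partiendo de la posición x(t) = 2 - 6·cos(4·t), tomamos 4 derivadas. La derivada de la posición da la velocidad: v(t) = 24·sin(4·t). Derivando la velocidad, obtenemos la aceleración: a(t) = 96·cos(4·t). La derivada de la aceleración da la sacudida: j(t) = -384·sin(4·t). Tomando d/dt de j(t), encontramos s(t) = -1536·cos(4·t). Usando s(t) = -1536·cos(4·t) y sustituyendo t = -pi/4, encontramos s = 1536.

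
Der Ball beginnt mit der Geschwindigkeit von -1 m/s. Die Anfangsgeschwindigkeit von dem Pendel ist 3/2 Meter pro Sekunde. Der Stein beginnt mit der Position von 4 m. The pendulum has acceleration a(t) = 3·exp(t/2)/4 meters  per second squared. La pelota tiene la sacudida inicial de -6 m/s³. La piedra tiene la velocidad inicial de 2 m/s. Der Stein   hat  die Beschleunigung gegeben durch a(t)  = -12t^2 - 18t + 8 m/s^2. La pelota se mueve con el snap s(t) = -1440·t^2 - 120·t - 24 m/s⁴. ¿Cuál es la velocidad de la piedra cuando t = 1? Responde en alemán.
Ausgehend von der Beschleunigung a(t) = -12·t^2 - 18·t + 8, nehmen wir 1 Integral. Die Stammfunktion von der Beschleunigung ist die Geschwindigkeit. Mit v(0) = 2 erhalten wir v(t) = -4·t^3 - 9·t^2 + 8·t + 2. Wir haben die Geschwindigkeit v(t) = -4·t^3 - 9·t^2 + 8·t + 2. Durch Einsetzen von t = 1: v(1) = -3.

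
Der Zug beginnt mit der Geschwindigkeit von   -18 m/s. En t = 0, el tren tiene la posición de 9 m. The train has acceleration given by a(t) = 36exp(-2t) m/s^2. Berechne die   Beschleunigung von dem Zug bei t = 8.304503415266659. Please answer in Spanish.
De la ecuación de la aceleración a(t) = 36·exp(-2·t), sustituimos t = 8.304503415266659 para obtener a = 0.00000220344636875649.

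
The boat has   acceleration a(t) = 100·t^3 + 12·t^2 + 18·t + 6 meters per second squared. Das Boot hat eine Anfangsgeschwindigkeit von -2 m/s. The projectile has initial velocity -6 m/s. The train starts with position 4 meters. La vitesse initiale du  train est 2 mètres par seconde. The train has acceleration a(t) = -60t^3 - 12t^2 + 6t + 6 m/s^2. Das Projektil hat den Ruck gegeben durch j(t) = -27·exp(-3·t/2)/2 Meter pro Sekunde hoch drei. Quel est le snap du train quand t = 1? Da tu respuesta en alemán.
Um dies zu lösen, müssen wir 2 Ableitungen unserer Gleichung für die Beschleunigung a(t) = -60·t^3 - 12·t^2 + 6·t + 6 nehmen. Die Ableitung von der Beschleunigung ergibt den Ruck: j(t) = -180·t^2 - 24·t + 6. Durch Ableiten von dem Ruck erhalten wir den Snap: s(t) = -360·t - 24. Aus der Gleichung für den Snap s(t) = -360·t - 24, setzen wir t = 1 ein und erhalten s = -384.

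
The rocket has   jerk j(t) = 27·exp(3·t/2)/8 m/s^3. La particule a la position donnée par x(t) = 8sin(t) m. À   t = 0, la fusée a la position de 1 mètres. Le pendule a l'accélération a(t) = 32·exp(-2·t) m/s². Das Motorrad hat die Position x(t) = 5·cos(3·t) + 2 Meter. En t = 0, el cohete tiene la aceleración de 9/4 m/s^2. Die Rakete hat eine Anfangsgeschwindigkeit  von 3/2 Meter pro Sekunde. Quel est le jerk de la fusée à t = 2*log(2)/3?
De l'équation du jerk j(t) = 27·exp(3·t/2)/8, nous substituons t = 2*log(2)/3 pour obtenir j = 27/4.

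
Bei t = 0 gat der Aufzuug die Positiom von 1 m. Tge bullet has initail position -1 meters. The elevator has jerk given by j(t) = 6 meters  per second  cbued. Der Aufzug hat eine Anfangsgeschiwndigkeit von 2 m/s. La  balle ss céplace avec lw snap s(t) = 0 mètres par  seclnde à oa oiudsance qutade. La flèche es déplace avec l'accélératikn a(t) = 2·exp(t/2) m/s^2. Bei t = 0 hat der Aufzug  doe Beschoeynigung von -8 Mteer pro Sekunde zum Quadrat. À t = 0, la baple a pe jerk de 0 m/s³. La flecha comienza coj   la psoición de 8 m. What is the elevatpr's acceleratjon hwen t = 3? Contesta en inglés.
To solve this, we need to take 1 antiderivative of our jerk equation j(t) = 6. Taking ∫j(t)dt and applying a(0) = -8, we find a(t) = 6·t - 8. Using a(t) = 6·t - 8 and substituting t = 3, we find a = 10.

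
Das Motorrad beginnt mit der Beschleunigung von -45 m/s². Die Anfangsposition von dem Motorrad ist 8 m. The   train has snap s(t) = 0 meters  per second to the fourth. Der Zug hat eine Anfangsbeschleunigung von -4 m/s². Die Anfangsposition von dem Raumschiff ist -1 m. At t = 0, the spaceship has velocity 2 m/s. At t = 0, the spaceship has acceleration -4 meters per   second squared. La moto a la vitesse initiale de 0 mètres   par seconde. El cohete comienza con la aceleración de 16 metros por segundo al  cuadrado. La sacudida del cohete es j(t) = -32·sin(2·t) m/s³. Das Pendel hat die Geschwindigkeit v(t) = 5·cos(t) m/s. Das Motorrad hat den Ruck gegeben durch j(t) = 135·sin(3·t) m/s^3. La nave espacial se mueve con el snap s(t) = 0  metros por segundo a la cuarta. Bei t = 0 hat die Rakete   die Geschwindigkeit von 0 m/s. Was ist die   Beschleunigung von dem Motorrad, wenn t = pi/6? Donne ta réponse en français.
Pour résoudre ceci, nous devons prendre 1 primitive de notre équation du jerk j(t) = 135·sin(3·t). En intégrant le jerk et en utilisant la condition initiale a(0) = -45, nous obtenons a(t) = -45·cos(3·t). Nous avons l'accélération a(t) = -45·cos(3·t). En substituant t = pi/6: a(pi/6) = 0.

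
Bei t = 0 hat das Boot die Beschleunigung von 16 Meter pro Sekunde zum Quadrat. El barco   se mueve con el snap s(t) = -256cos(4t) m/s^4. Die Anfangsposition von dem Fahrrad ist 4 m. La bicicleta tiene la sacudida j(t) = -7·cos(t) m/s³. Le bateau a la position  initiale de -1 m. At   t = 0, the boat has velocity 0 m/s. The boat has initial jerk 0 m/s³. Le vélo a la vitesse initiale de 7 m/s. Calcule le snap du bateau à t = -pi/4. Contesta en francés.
Nous avons le snap s(t) = -256·cos(4·t). En substituant t = -pi/4: s(-pi/4) = 256.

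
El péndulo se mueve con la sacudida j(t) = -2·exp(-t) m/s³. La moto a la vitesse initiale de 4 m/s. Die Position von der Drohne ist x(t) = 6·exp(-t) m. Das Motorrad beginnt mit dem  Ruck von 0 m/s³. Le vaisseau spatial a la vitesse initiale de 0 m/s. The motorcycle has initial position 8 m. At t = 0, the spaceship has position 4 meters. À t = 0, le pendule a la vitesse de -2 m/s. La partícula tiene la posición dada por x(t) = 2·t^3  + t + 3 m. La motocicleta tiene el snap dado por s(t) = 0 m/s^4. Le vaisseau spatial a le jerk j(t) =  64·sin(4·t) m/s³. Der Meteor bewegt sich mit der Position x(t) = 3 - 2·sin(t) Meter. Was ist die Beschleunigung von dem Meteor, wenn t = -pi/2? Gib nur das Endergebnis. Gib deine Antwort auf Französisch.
La réponse est -2.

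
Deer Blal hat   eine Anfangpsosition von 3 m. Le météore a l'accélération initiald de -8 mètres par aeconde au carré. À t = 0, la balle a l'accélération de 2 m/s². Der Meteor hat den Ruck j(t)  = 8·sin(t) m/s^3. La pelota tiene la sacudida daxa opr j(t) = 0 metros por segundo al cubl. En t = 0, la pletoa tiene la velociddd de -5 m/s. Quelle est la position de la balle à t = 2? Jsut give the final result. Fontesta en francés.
La position à t = 2 est x = -3.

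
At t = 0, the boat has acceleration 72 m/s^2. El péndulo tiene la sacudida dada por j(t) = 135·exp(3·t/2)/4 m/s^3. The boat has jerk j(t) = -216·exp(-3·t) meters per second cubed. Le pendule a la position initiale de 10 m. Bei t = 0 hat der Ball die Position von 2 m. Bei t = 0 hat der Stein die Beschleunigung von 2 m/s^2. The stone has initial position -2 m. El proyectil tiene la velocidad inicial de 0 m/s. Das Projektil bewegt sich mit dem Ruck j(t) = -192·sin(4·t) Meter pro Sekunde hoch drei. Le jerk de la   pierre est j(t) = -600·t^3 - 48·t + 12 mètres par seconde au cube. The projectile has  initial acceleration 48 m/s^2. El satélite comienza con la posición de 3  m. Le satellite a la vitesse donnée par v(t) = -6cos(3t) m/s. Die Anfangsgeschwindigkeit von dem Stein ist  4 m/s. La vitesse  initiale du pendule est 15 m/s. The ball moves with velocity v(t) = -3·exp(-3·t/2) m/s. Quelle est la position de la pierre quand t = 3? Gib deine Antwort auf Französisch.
Pour résoudre ceci, nous devons prendre 3 intégrales de notre équation du jerk j(t) = -600·t^3 - 48·t + 12. La primitive du jerk, avec a(0) = 2, donne l'accélération: a(t) = -150·t^4 - 24·t^2 + 12·t + 2. L'intégrale de l'accélération, avec v(0) = 4, donne la vitesse: v(t) = -30·t^5 - 8·t^3 + 6·t^2 + 2·t + 4. L'intégrale de la vitesse, avec x(0) = -2, donne la position: x(t) = -5·t^6 - 2·t^4 + 2·t^3 + t^2 + 4·t - 2. Nous avons la position x(t) = -5·t^6 - 2·t^4 + 2·t^3 + t^2 + 4·t - 2. En substituant t = 3: x(3) = -3734.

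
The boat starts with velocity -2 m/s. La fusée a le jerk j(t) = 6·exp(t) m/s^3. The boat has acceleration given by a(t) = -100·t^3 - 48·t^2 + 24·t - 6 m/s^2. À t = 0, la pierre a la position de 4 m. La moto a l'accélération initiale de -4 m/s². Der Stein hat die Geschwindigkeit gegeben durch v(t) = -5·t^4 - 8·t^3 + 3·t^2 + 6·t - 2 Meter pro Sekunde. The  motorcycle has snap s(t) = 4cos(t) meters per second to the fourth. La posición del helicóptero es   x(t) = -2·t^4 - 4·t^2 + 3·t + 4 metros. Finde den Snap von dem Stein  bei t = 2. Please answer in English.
To solve this, we need to take 3 derivatives of our velocity equation v(t) = -5·t^4 - 8·t^3 + 3·t^2 + 6·t - 2. The derivative of velocity gives acceleration: a(t) = -20·t^3 - 24·t^2 + 6·t + 6. Taking d/dt of a(t), we find j(t) = -60·t^2 - 48·t + 6. Taking d/dt of j(t), we find s(t) = -120·t - 48. Using s(t) = -120·t - 48 and substituting t = 2, we find s = -288.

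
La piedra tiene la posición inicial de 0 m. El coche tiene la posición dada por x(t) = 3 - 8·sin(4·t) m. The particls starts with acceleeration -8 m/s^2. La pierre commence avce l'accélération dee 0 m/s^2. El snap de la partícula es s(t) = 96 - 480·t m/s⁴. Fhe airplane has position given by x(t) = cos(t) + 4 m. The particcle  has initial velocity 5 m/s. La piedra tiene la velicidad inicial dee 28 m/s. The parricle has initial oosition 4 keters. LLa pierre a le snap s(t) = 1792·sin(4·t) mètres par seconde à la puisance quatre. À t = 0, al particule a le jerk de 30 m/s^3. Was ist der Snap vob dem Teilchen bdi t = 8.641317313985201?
Aus der Gleichung für den Snap s(t) = 96 - 480·t, setzen wir t = 8.641317313985201 ein und erhalten s = -4051.83231071290.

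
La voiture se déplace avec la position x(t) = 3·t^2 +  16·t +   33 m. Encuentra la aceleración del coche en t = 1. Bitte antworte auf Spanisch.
Para resolver esto, necesitamos tomar 2 derivadas de nuestra ecuación de la posición x(t) = 3·t^2 + 16·t + 33. Derivando la posición, obtenemos la velocidad: v(t) = 6·t + 16. Derivando la velocidad, obtenemos la aceleración: a(t) = 6. Usando a(t) = 6 y sustituyendo t = 1, encontramos a = 6.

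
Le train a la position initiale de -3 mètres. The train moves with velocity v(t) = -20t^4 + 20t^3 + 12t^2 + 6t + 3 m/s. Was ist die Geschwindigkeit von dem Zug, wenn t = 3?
Wir haben die Geschwindigkeit v(t) = -20·t^4 + 20·t^3 + 12·t^2 + 6·t + 3. Durch Einsetzen von t = 3: v(3) = -951.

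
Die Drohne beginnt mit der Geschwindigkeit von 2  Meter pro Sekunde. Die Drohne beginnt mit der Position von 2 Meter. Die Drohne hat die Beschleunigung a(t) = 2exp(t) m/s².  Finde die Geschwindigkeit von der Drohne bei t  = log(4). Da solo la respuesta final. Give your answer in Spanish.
La respuesta es 8.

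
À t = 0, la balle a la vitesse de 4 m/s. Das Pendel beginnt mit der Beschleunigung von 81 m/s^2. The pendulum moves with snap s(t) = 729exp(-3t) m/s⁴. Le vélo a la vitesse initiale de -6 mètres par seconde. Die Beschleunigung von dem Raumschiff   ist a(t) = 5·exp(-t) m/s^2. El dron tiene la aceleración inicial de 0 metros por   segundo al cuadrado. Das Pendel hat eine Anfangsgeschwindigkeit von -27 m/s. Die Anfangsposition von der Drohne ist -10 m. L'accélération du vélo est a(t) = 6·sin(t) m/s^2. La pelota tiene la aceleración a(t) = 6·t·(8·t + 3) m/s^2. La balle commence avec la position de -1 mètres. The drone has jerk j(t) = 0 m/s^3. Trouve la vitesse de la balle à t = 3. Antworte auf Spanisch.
Para resolver esto, necesitamos tomar 1 antiderivada de nuestra ecuación de la aceleración a(t) = 6·t·(8·t + 3). La antiderivada de la aceleración es la velocidad. Usando v(0) = 4, obtenemos v(t) = 16·t^3 + 9·t^2 + 4. De la ecuación de la velocidad v(t) = 16·t^3 + 9·t^2 + 4, sustituimos t = 3 para obtener v = 517.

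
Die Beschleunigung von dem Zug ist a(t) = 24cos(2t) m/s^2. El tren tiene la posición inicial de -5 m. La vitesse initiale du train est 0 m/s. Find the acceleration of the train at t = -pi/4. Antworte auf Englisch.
We have acceleration a(t) = 24·cos(2·t). Substituting t = -pi/4: a(-pi/4) = 0.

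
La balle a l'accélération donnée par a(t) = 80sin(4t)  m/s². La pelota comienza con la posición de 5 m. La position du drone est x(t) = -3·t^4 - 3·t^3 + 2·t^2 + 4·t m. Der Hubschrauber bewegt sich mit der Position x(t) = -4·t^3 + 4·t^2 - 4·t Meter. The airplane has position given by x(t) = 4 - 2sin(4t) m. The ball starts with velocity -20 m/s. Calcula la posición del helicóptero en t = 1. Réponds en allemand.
Mit x(t) = -4·t^3 + 4·t^2 - 4·t und Einsetzen von t = 1, finden wir x = -4.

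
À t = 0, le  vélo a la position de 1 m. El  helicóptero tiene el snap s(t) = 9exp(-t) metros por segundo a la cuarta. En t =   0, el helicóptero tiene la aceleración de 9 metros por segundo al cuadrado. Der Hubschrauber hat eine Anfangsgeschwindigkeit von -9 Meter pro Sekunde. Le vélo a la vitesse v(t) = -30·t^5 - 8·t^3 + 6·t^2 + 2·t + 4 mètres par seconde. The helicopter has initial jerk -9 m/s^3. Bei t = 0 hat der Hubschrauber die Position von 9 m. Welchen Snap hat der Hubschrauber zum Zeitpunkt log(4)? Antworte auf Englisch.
Using s(t) = 9·exp(-t) and substituting t = log(4), we find s = 9/4.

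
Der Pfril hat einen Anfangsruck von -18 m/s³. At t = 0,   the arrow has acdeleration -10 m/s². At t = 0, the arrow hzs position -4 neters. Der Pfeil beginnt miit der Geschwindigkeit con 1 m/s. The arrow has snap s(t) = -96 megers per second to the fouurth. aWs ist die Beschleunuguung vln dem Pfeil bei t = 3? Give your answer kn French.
Nous devons intégrer notre équation du snap s(t) = -96 2 fois. En prenant ∫s(t)dt et en appliquant j(0) = -18, nous trouvons j(t) = -96·t - 18. L'intégrale du jerk, avec a(0) = -10, donne l'accélération: a(t) = -48·t^2 - 18·t - 10. Nous avons l'accélération a(t) = -48·t^2 - 18·t - 10. En substituant t = 3: a(3) = -496.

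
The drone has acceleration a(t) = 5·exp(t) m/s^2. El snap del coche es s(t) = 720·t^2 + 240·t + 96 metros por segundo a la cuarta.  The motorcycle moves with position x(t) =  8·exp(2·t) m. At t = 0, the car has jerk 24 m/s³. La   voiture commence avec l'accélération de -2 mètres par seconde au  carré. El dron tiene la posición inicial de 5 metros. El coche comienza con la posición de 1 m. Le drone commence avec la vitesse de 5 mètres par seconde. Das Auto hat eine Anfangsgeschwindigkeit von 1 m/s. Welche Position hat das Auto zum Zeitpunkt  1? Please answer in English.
We need to integrate our snap equation s(t) = 720·t^2 + 240·t + 96 4 times. The antiderivative of snap is jerk. Using j(0) = 24, we get j(t) = 240·t^3 + 120·t^2 + 96·t + 24. Integrating jerk and using the initial condition a(0) = -2, we get a(t) = 60·t^4 + 40·t^3 + 48·t^2 + 24·t - 2. Finding the antiderivative of a(t) and using v(0) = 1: v(t) = 12·t^5 + 10·t^4 + 16·t^3 + 12·t^2 - 2·t + 1. The antiderivative of velocity is position. Using x(0) = 1, we get x(t) = 2·t^6 + 2·t^5 + 4·t^4 + 4·t^3 - t^2 + t + 1. Using x(t) = 2·t^6 + 2·t^5 + 4·t^4 + 4·t^3 - t^2 + t + 1 and substituting t = 1, we find x = 13.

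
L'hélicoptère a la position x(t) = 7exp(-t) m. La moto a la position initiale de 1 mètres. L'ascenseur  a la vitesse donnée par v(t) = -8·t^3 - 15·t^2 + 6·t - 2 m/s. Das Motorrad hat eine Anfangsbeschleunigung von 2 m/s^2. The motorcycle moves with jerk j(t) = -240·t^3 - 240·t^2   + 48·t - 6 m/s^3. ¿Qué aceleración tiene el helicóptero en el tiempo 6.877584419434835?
Para resolver esto, necesitamos tomar 2 derivadas de nuestra ecuación de la posición x(t) = 7·exp(-t). La derivada de la posición da la velocidad: v(t) = -7·exp(-t). La derivada de la velocidad da la aceleración: a(t) = 7·exp(-t). Usando a(t) = 7·exp(-t) y sustituyendo t = 6.877584419434835, encontramos a = 0.00721441428393407.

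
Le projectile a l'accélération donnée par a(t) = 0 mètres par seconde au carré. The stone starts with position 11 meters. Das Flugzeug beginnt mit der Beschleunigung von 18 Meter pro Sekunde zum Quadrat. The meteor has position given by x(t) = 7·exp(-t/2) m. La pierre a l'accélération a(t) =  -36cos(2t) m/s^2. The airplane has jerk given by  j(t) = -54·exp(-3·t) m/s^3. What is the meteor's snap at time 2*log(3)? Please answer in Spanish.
Para resolver esto, necesitamos tomar 4 derivadas de nuestra ecuación de la posición x(t) = 7·exp(-t/2). Tomando d/dt de x(t), encontramos v(t) = -7·exp(-t/2)/2. Tomando d/dt de v(t), encontramos a(t) = 7·exp(-t/2)/4. Tomando d/dt de a(t), encontramos j(t) = -7·exp(-t/2)/8. Tomando d/dt de j(t), encontramos s(t) = 7·exp(-t/2)/16. De la ecuación del snap s(t) = 7·exp(-t/2)/16, sustituimos t = 2*log(3) para obtener s = 7/48.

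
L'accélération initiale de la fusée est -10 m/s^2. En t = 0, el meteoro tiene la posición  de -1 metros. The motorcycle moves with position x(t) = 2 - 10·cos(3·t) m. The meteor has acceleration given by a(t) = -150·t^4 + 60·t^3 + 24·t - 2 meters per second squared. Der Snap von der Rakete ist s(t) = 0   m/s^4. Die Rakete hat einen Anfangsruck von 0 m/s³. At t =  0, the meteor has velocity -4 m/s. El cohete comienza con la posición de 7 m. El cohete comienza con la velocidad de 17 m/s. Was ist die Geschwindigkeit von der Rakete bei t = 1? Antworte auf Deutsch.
Um dies zu lösen, müssen wir 3 Integrale unserer Gleichung für den Snap s(t) = 0 finden. Die Stammfunktion von dem Snap, mit j(0) = 0, ergibt den Ruck: j(t) = 0. Das Integral von dem Ruck ist die Beschleunigung. Mit a(0) = -10 erhalten wir a(t) = -10. Das Integral von der Beschleunigung ist die Geschwindigkeit. Mit v(0) = 17 erhalten wir v(t) = 17 - 10·t. Mit v(t) = 17 - 10·t und Einsetzen von t = 1, finden wir v = 7.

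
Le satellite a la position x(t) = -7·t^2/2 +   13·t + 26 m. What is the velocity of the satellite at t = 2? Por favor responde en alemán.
Ausgehend von der Position x(t) = -7·t^2/2 + 13·t + 26, nehmen wir 1 Ableitung. Durch Ableiten von der Position erhalten wir die Geschwindigkeit: v(t) = 13 - 7·t. Mit v(t) = 13 - 7·t und Einsetzen von t = 2, finden wir v = -1.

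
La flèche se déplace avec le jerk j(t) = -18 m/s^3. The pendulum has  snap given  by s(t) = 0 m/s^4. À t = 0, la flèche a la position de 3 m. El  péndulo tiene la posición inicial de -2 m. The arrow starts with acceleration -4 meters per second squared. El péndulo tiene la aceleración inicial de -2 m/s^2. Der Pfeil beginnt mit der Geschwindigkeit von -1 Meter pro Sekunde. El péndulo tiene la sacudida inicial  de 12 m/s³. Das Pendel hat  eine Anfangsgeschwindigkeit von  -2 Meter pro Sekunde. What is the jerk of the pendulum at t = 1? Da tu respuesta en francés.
Nous devons trouver la primitive de notre équation du snap s(t) = 0 1 fois. L'intégrale du snap, avec j(0) = 12, donne le jerk: j(t) = 12. Nous avons le jerk j(t) = 12. En substituant t = 1: j(1) = 12.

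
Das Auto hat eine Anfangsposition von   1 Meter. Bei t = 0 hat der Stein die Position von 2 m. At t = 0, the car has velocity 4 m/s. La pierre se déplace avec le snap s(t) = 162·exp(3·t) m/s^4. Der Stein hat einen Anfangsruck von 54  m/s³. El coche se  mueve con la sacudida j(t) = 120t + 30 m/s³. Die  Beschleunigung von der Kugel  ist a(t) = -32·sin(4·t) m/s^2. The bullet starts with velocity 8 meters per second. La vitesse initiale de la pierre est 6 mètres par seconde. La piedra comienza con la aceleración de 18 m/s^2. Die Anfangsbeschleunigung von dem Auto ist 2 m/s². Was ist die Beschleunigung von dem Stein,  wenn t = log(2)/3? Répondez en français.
Nous devons trouver l'intégrale de notre équation du snap s(t) = 162·exp(3·t) 2 fois. L'intégrale du snap, avec j(0) = 54, donne le jerk: j(t) = 54·exp(3·t). La primitive du jerk, avec a(0) = 18, donne l'accélération: a(t) = 18·exp(3·t). De l'équation de l'accélération a(t) = 18·exp(3·t), nous substituons t = log(2)/3 pour obtenir a = 36.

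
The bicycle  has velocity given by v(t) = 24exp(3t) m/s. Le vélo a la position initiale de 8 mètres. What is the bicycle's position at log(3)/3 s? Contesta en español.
Para resolver esto, necesitamos tomar 1 integral de nuestra ecuación de la velocidad v(t) = 24·exp(3·t). Integrando la velocidad y usando la condición inicial x(0) = 8, obtenemos x(t) = 8·exp(3·t). De la ecuación de la posición x(t) = 8·exp(3·t), sustituimos t = log(3)/3 para obtener x = 24.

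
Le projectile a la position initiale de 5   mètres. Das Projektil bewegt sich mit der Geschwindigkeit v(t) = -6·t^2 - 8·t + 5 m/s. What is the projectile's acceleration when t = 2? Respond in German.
Um dies zu lösen, müssen wir 1 Ableitung unserer Gleichung für die Geschwindigkeit v(t) = -6·t^2 - 8·t + 5 nehmen. Die Ableitung von der Geschwindigkeit ergibt die Beschleunigung: a(t) = -12·t - 8. Aus der Gleichung für die Beschleunigung a(t) = -12·t - 8, setzen wir t = 2 ein und erhalten a = -32.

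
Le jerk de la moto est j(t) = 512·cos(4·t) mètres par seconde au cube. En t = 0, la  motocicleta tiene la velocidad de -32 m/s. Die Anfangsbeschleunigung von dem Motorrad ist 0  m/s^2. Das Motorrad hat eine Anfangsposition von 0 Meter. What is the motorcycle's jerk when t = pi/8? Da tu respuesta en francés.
En utilisant j(t) = 512·cos(4·t) et en substituant t = pi/8, nous trouvons j = 0.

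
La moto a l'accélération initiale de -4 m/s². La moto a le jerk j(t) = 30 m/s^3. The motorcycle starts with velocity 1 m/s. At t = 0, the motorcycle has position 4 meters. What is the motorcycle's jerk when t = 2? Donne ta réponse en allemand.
Wir haben den Ruck j(t) = 30. Durch Einsetzen von t = 2: j(2) = 30.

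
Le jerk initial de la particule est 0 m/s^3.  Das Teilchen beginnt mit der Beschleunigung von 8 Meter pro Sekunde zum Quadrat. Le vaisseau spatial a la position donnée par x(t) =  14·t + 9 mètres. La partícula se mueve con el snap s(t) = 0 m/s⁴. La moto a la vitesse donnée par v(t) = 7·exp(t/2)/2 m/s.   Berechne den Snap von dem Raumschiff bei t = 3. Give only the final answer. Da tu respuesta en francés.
La réponse est 0.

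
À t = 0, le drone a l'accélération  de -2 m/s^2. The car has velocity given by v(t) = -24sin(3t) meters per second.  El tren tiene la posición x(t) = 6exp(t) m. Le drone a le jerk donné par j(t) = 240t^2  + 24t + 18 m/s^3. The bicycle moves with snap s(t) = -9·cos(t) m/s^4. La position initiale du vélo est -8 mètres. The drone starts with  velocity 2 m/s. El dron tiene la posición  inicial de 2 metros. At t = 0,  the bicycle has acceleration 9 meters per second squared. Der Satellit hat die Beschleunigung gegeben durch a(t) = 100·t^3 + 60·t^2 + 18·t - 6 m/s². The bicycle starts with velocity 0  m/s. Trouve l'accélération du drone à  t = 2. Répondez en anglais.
We need to integrate our jerk equation j(t) = 240·t^2 + 24·t + 18 1 time. The integral of jerk is acceleration. Using a(0) = -2, we get a(t) = 80·t^3 + 12·t^2 + 18·t - 2. From the given acceleration equation a(t) = 80·t^3 + 12·t^2 + 18·t - 2, we substitute t = 2 to get a = 722.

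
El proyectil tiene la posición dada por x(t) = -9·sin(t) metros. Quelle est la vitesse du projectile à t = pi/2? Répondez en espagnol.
Para resolver esto, necesitamos tomar 1 derivada de nuestra ecuación de la posición x(t) = -9·sin(t). Tomando d/dt de x(t), encontramos v(t) = -9·cos(t). Usando v(t) = -9·cos(t) y sustituyendo t = pi/2, encontramos v = 0.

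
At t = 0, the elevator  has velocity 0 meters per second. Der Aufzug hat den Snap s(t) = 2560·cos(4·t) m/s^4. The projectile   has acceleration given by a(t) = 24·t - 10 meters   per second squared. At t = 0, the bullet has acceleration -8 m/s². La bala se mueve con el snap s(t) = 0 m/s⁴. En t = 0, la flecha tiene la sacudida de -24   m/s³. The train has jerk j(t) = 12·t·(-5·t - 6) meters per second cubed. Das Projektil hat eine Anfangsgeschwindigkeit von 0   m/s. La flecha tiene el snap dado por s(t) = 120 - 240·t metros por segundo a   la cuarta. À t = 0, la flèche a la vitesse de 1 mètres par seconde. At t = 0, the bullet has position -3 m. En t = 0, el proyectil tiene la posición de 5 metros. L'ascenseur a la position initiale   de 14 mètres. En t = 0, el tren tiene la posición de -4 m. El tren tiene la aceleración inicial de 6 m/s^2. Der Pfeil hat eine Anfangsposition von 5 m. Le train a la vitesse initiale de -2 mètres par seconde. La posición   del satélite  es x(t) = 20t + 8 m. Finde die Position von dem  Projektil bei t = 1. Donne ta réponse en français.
En partant de l'accélération a(t) = 24·t - 10, nous prenons 2 primitives. La primitive de l'accélération est la vitesse. En utilisant v(0) = 0, nous obtenons v(t) = 2·t·(6·t - 5). En intégrant la vitesse et en utilisant la condition initiale x(0) = 5, nous obtenons x(t) = 4·t^3 - 5·t^2 + 5. De l'équation de la position x(t) = 4·t^3 - 5·t^2 + 5, nous substituons t = 1 pour obtenir x = 4.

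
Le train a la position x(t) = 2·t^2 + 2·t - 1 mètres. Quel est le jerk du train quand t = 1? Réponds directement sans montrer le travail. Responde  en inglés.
At t = 1, j = 0.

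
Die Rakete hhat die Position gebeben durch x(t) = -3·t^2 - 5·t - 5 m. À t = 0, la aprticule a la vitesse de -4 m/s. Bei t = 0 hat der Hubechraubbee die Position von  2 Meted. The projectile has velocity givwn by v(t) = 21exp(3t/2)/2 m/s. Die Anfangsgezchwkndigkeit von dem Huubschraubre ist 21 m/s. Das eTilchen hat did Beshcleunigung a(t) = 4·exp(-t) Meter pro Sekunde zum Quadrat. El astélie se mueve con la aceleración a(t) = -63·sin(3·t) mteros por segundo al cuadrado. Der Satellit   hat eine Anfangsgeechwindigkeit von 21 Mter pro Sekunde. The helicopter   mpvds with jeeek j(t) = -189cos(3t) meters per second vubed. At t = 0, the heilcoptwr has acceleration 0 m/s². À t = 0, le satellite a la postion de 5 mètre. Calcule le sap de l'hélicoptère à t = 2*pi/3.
Nous devons dériver notre équation du jerk j(t) = -189·cos(3·t) 1 fois. La dérivée du jerk donne le snap: s(t) = 567·sin(3·t). Nous avons le snap s(t) = 567·sin(3·t). En substituant t = 2*pi/3: s(2*pi/3) = 0.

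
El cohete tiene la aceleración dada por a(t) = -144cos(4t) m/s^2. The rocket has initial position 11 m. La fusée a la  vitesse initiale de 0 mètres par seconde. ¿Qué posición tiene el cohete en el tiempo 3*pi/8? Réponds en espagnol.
Debemos encontrar la integral de nuestra ecuación de la aceleración a(t) = -144·cos(4·t) 2 veces. Tomando ∫a(t)dt y aplicando v(0) = 0, encontramos v(t) = -36·sin(4·t). Integrando la velocidad y usando la condición inicial x(0) = 11, obtenemos x(t) = 9·cos(4·t) + 2. Tenemos la posición x(t) = 9·cos(4·t) + 2. Sustituyendo t = 3*pi/8: x(3*pi/8) = 2.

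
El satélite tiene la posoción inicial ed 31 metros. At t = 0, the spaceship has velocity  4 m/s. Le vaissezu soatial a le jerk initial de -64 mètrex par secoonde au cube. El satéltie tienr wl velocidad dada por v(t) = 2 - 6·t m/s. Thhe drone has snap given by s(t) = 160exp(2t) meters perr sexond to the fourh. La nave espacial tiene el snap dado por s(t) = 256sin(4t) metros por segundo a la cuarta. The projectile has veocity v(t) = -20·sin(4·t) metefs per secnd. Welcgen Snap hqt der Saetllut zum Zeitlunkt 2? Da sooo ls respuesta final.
Bei t = 2, s = 0.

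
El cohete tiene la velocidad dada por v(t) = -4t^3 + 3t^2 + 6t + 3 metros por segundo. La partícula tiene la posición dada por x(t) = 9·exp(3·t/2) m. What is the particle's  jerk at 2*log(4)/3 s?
To solve this, we need to take 3 derivatives of our position equation x(t) = 9·exp(3·t/2). The derivative of position gives velocity: v(t) = 27·exp(3·t/2)/2. The derivative of velocity gives acceleration: a(t) = 81·exp(3·t/2)/4. Differentiating acceleration, we get jerk: j(t) = 243·exp(3·t/2)/8. Using j(t) = 243·exp(3·t/2)/8 and substituting t = 2*log(4)/3, we find j = 243/2.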